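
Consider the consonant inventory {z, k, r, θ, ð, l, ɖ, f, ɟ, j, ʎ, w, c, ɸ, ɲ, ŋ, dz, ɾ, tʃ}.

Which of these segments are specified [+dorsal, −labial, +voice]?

Among the inventory, the [+dorsal] segments are /k, ɟ, j, ʎ, w, c, ɲ, ŋ/.
Intersecting with [−labial] gives /k, ɟ, j, ʎ, c, ɲ, ŋ/.
Within that set, [+voice] leaves /ɟ, j, ʎ, ɲ, ŋ/.

ɟ, j, ʎ, ɲ, ŋ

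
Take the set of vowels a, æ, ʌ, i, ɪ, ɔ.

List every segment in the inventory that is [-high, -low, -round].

ʌ

Checking each segment against [-high], [-low], [-round]: /ʌ/ (mid back unrounded lax vowel) satisfies every feature; every other segment in the inventory fails at least one.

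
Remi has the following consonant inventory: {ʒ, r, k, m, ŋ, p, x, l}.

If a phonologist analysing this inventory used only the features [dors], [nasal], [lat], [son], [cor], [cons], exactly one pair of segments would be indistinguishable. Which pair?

x, k

/x/ (voiceless velar fricative) and /k/ (voiceless velar stop) are both [+dorsal], [-nasal], [-lateral], [-sonorant], [-coronal], [+consonantal], so none of the listed features separates them. (They do differ in [continuant], which is not among the given features.) Every other pair in the inventory differs on at least one listed feature.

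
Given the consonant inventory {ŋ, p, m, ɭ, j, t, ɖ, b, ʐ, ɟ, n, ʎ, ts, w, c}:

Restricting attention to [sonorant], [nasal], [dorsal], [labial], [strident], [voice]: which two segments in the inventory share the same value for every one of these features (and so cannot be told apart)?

ʎ, j

On the given features, /ʎ/ and /j/ have an identical profile: [+sonorant], [−nasal], [+dorsal], [−labial], [−strident], [+voice]. No other two segments in the inventory coincide on all 6 features. (They do differ in [lateral], which is not among the given features.)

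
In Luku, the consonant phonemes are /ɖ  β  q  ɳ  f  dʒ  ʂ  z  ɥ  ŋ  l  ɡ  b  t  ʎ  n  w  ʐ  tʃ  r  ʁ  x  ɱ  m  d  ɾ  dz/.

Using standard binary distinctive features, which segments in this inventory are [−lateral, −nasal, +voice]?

Among the inventory, the [−lateral] segments are /ɖ, β, q, ɳ, f, dʒ, ʂ, z, ɥ, ŋ, ɡ, b, t, n, w, ʐ, tʃ, r, ʁ, x, ɱ, m, d, ɾ, dz/.
Among these, [−nasal] gives /ɖ, β, q, f, dʒ, ʂ, z, ɥ, ɡ, b, t, w, ʐ, tʃ, r, ʁ, x, d, ɾ, dz/.
Of those, [+voice] leaves /ɖ, β, dʒ, z, ɥ, ɡ, b, w, ʐ, r, ʁ, d, ɾ, dz/.

ɖ, β, dʒ, z, ɥ, ɡ, b, w, ʐ, r, ʁ, d, ɾ, dz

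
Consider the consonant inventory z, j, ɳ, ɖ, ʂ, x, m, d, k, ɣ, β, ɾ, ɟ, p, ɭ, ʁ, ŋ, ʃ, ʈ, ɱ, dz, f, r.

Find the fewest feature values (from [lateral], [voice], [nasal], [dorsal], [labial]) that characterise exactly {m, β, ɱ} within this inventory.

[+voice, +labial]

Every target segment is [+voice], [+labial]; each remaining inventory member fails at least one of these. Each conjunct is needed — [+labial] alone would also admit /p, f/; [+voice] alone would also admit /z, j, ɳ, ɖ, …/ — and no other single listed feature has exactly this extension, so two is the minimum.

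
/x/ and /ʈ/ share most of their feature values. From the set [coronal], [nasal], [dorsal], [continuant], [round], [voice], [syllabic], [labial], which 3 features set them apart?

/x/ is the voiceless velar fricative and /ʈ/ is the voiceless retroflex stop. Both are [−nasal], [−round], [−voice], [−syllabic], [−labial]. /x/ is [+continuant] while /ʈ/ is [−continuant]; /x/ is [−coronal] while /ʈ/ is [+coronal]; /x/ is [+dorsal] while /ʈ/ is [−dorsal], so the distinguishing features are [continuant], [coronal], [dorsal].

[continuant], [coronal], [dorsal]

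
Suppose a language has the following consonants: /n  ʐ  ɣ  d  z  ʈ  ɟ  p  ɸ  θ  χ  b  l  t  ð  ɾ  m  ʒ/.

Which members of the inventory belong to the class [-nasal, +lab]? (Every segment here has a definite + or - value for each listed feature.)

Checking each segment against [-nasal], [+labial]: /p/ (voiceless bilabial stop), /ɸ/ (voiceless bilabial fricative), /b/ (voiced bilabial stop) satisfy every feature; every other segment in the inventory fails at least one.

p, ɸ, b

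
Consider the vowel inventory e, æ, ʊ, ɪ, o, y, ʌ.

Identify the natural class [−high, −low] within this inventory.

Eliminate segments failing any feature: /æ/ is [+low]; /ʊ, ɪ, y/ are [+high]. The remaining /e, o, ʌ/ satisfy [−high], [−low].

e, o, ʌ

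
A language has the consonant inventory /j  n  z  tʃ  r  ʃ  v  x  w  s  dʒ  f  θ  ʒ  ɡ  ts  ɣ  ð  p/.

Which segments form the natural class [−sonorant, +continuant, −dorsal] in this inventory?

Checking each segment against [−sonorant], [+continuant], [−dorsal]: /z/ (voiced alveolar fricative), /ʃ/ (voiceless postalveolar fricative), /v/ (voiced labiodental fricative), /s/ (voiceless alveolar fricative), /f/ (voiceless labiodental fricative), /θ/ (voiceless dental fricative), among others, satisfy every feature; every other segment in the inventory fails at least one.

z, ʃ, v, s, f, θ, ʒ, ð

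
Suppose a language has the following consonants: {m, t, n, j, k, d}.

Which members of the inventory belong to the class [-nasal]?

The feature [nasal] marks segments produced with velum lowered (airflow through the nose). In this inventory /t, j, k, d/ lack that property, so they are [-nasal]; /m, n/ are [+nasal].

t, j, k, d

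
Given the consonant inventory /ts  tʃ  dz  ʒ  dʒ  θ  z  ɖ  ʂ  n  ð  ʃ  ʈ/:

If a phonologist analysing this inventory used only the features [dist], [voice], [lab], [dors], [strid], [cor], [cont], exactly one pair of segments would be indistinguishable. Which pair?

ɖ, n

On the given features, /ɖ/ and /n/ have an identical profile: [-distributed], [+voice], [-labial], [-dorsal], [-strident], [+coronal], [-continuant]. No other two segments in the inventory coincide on all 7 features. (They do differ in [sonorant], [nasal] and [anterior], which are not among the given features.)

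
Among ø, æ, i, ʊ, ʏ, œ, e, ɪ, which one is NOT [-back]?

ʊ

/æ, i, ʏ, ø, e, ɪ, œ/ are all [-back]; /ʊ/ (high back rounded lax vowel) is [+back].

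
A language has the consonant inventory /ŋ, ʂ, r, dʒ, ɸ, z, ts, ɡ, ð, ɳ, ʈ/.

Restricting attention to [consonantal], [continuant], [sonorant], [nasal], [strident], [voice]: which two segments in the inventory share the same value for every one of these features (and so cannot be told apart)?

/ŋ/ (velar nasal) and /ɳ/ (retroflex nasal) are both [+consonantal], [-continuant], [+sonorant], [+nasal], [-strident], [+voice], so none of the listed features separates them. (They do differ in [coronal] and [dorsal], which are not among the given features.) Every other pair in the inventory differs on at least one listed feature.

ŋ, ɳ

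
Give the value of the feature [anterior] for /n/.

As the alveolar nasal, /n/ is [+anterior].

[+anterior]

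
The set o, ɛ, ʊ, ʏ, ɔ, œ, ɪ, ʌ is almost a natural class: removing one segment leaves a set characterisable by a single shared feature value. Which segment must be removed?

o

/ɪ, œ, ɔ, ʌ, ʏ, ɛ, ʊ/ are all [-tense], but /o/ (mid back rounded tense vowel) is [+tense]. No other single segment can be removed to leave a set sharing one feature value that the removed segment lacks, so /o/ is the odd one out.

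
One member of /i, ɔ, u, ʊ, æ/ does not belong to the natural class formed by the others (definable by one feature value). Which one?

[low] groups all but one: /ʊ, ɔ, u, i/ share [−low] while /æ/ (low front unrounded vowel) alone is [+low]. Removing any other segment would not leave a single-feature class that excludes it.

æ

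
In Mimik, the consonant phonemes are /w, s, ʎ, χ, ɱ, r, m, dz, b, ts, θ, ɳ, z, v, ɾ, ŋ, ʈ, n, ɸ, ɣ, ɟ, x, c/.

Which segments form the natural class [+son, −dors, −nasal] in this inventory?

r, ɾ

The [+sonorant] segments are /w, ʎ, ɱ, r, m, ɳ, ɾ, ŋ, n/.
Intersecting with [−dorsal] gives /ɱ, r, m, ɳ, ɾ, n/.
Of those, [−nasal] leaves /r, ɾ/.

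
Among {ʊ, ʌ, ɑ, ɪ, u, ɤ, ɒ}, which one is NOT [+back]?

/ɤ, ɒ, u, ɑ, ʌ, ʊ/ are all [+back]; /ɪ/ (high front unrounded lax vowel) is [-back].

ɪ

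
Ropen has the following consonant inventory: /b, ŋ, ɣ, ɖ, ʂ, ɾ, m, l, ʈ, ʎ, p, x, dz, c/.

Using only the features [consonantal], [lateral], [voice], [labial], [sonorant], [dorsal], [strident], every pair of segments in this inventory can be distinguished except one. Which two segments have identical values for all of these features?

On the given features, /c/ and /x/ have an identical profile: [+consonantal], [−lateral], [−voice], [−labial], [−sonorant], [+dorsal], [−strident]. No other two segments in the inventory coincide on all 7 features. (They do differ in [continuant] and [back], which are not among the given features.)

c, x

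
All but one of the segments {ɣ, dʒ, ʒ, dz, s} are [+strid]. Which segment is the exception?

Every segment except /ɣ/ is [+strident]. /ɣ/ (voiced velar fricative) is [−strident], so it is the exception.

ɣ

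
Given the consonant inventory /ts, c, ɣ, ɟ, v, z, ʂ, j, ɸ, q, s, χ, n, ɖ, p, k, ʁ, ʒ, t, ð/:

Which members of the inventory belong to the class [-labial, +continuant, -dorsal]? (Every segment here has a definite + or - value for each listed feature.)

Checking each segment against [-labial], [+continuant], [-dorsal]: /z/ (voiced alveolar fricative), /ʂ/ (voiceless retroflex fricative), /s/ (voiceless alveolar fricative), /ʒ/ (voiced postalveolar fricative), /ð/ (voiced dental fricative) satisfy every feature; every other segment in the inventory fails at least one.

z, ʂ, s, ʒ, ð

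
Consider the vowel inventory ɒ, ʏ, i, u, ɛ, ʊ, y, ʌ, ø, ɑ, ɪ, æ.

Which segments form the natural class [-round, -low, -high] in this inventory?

ɛ, ʌ

The [-round] segments are /i, ɛ, ʌ, ɑ, ɪ, æ/.
Intersecting with [-low] gives /i, ɛ, ʌ, ɪ/.
Of those, [-high] leaves /ɛ, ʌ/.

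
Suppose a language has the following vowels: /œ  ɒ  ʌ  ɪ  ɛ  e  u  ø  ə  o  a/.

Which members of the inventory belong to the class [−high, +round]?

œ, ɒ, ø, o

Eliminate segments failing any feature: /ʌ, ɛ, e, ə, a/ are [−round]; /ɪ, u/ are [+high]. The remaining /œ, ɒ, ø, o/ satisfy [−high], [+round].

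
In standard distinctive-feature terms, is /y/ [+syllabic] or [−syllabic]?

As the high front rounded tense vowel, /y/ is [+syllabic].

[+syllabic]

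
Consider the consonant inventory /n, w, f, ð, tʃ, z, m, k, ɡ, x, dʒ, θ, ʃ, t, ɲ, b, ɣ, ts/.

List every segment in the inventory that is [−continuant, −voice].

tʃ, k, t, ts

Checking each segment against [−continuant], [−voice]: /tʃ/ (voiceless postalveolar affricate), /k/ (voiceless velar stop), /t/ (voiceless alveolar stop), /ts/ (voiceless alveolar affricate) satisfy every feature; every other segment in the inventory fails at least one.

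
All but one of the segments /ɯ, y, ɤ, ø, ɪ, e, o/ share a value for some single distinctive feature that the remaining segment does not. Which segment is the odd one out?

[tense] groups all but one: /e, o, ø, ɤ, ɯ, y/ share [+tense] while /ɪ/ (high front unrounded lax vowel) alone is [−tense]. Removing any other segment would not leave a single-feature class that excludes it.

ɪ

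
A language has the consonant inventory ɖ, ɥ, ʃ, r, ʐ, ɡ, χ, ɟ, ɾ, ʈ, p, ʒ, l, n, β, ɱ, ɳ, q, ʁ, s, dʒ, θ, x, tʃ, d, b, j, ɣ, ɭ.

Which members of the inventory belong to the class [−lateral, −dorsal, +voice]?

Eliminate segments failing any feature: /ɥ, ɡ, χ, ɟ, q, ʁ, x, j, ɣ/ are [+dorsal]; /ʃ, ʈ, p, s, θ, tʃ/ are [−voice]; /l, ɭ/ are [+lateral]. The remaining /ɖ, r, ʐ, ɾ, ʒ, n, β, ɱ, ɳ, dʒ, d, b/ satisfy [−lateral], [−dorsal], [+voice].

ɖ, r, ʐ, ɾ, ʒ, n, β, ɱ, ɳ, dʒ, d, b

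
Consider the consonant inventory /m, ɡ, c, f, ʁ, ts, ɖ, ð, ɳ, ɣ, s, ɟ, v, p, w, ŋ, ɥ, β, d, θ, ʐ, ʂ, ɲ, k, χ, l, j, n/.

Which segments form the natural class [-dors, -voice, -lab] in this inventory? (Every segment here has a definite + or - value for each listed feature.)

ts, s, θ, ʂ

Among the inventory, the [-dorsal] segments are /m, f, ts, ɖ, ð, ɳ, s, v, p, β, d, θ, ʐ, ʂ, l, n/.
Within that set, [-voice] gives /f, ts, s, p, θ, ʂ/.
Intersecting with [-labial] leaves /ts, s, θ, ʂ/.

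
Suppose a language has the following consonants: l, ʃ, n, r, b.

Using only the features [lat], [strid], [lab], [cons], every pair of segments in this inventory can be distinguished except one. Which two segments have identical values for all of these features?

r, n

Both /r/ and /n/ are [−lateral], [−strident], [−labial], [+consonantal]. Since the list omits [nasal] and [continuant] — which do distinguish the alveolar trill from the alveolar nasal — this pair collapses; all other pairs remain distinct.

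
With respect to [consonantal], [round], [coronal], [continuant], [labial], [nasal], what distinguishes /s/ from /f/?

[labial], [coronal]

/s/ (voiceless alveolar fricative) and /f/ (voiceless labiodental fricative) agree on [+consonantal], [−round], [+continuant], [−nasal]. They differ on [labial] (/s/ [−], /f/ [+]), [coronal] (/s/ [+], /f/ [−]).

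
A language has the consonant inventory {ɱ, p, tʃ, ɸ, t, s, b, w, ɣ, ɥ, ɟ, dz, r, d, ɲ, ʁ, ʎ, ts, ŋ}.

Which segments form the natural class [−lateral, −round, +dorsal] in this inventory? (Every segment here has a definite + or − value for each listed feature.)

ɣ, ɟ, ɲ, ʁ, ŋ

Eliminate segments failing any feature: /ɱ, p, tʃ, ɸ, t, s, b, dz, r, d, ts/ are [−dorsal]; /w, ɥ/ are [+round]; /ʎ/ is [+lateral]. The remaining /ɣ, ɟ, ɲ, ʁ, ŋ/ satisfy [−lateral], [−round], [+dorsal].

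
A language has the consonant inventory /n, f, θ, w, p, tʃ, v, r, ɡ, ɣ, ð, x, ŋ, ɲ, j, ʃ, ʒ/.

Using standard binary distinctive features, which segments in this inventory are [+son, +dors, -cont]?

ŋ, ɲ

Among the inventory, the [+sonorant] segments are /n, w, r, ŋ, ɲ, j/.
Of those, [+dorsal] gives /w, ŋ, ɲ, j/.
Within that set, [-continuant] leaves /ŋ, ɲ/.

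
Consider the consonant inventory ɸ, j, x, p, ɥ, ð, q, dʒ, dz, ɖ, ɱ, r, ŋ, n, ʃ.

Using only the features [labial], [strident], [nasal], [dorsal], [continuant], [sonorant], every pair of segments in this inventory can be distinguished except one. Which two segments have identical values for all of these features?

On the given features, /dz/ and /dʒ/ have an identical profile: [-labial], [+strident], [-nasal], [-dorsal], [-continuant], [-sonorant]. No other two segments in the inventory coincide on all 6 features. (They do differ in [anterior] and [distributed], which are not among the given features.)

dz, dʒ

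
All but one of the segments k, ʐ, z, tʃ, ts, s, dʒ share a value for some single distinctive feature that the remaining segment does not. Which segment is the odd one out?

k

The remaining segments after removing /k/ share [+strident]; /k/ (voiceless velar stop) is [-strident]. For every other candidate removal, the leftover set fails to share any single feature value that the removed segment lacks.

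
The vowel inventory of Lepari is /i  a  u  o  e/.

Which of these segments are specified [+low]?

a

The [+low] segments here are /a/; the remaining /i, u, o, e/ are [-low].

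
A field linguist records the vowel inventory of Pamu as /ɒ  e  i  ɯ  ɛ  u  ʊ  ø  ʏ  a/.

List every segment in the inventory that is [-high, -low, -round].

Eliminate segments failing any feature: /ɒ, a/ are [+low]; /i, ɯ, u, ʊ, ʏ/ are [+high]; /ø/ is [+round]. The remaining /e, ɛ/ satisfy [-high], [-low], [-round].

e, ɛ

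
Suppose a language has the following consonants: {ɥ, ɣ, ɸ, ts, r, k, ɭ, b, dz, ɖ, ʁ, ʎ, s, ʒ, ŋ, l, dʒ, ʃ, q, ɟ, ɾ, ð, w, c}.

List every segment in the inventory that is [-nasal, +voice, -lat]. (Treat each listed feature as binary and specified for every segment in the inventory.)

First, the [-nasal] segments are /ɥ, ɣ, ɸ, ts, r, k, ɭ, b, dz, ɖ, ʁ, ʎ, s, ʒ, l, dʒ, ʃ, q, ɟ, ɾ, ð, w, c/.
Of those, [+voice] gives /ɥ, ɣ, r, ɭ, b, dz, ɖ, ʁ, ʎ, ʒ, l, dʒ, ɟ, ɾ, ð, w/.
Intersecting with [-lateral] leaves /ɥ, ɣ, r, b, dz, ɖ, ʁ, ʒ, dʒ, ɟ, ɾ, ð, w/.

ɥ, ɣ, r, b, dz, ɖ, ʁ, ʒ, dʒ, ɟ, ɾ, ð, w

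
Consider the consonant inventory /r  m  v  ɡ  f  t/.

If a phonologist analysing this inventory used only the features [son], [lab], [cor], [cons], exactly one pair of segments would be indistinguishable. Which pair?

v, f

/v/ (voiced labiodental fricative) and /f/ (voiceless labiodental fricative) are both [-sonorant], [+labial], [-coronal], [+consonantal], so none of the listed features separates them. (They do differ in [voice], which is not among the given features.) Every other pair in the inventory differs on at least one listed feature.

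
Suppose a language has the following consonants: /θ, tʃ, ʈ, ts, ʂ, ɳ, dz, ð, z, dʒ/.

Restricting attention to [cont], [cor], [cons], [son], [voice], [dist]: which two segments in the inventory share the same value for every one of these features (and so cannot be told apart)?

On the given features, /ts/ and /ʈ/ have an identical profile: [−continuant], [+coronal], [+consonantal], [−sonorant], [−voice], [−distributed]. No other two segments in the inventory coincide on all 6 features. (They do differ in [strident], [delayed release] and [anterior], which are not among the given features.)

ts, ʈ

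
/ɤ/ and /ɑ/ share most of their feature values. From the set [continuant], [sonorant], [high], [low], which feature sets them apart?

[low]

The two segments share [+continuant], [+sonorant], [-high]. The only feature from the list on which they differ: /ɤ/ is [-low] while /ɑ/ is [+low].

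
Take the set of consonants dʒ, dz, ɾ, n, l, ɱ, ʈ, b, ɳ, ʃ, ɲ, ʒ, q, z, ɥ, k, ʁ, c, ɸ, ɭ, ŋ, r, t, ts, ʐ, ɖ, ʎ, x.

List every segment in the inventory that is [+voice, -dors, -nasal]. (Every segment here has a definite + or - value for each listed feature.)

Among the inventory, the [+voice] segments are /dʒ, dz, ɾ, n, l, ɱ, b, ɳ, ɲ, ʒ, z, ɥ, ʁ, ɭ, ŋ, r, ʐ, ɖ, ʎ/.
Of those, [-dorsal] gives /dʒ, dz, ɾ, n, l, ɱ, b, ɳ, ʒ, z, ɭ, r, ʐ, ɖ/.
Then [-nasal] leaves /dʒ, dz, ɾ, l, b, ʒ, z, ɭ, r, ʐ, ɖ/.

dʒ, dz, ɾ, l, b, ʒ, z, ɭ, r, ʐ, ɖ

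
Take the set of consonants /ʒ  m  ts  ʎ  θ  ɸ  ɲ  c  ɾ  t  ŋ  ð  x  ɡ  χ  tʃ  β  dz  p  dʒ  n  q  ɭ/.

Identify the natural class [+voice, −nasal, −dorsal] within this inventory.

ʒ, ɾ, ð, β, dz, dʒ, ɭ

Checking each segment against [+voice], [−nasal], [−dorsal]: /ʒ/ (voiced postalveolar fricative), /ɾ/ (alveolar tap), /ð/ (voiced dental fricative), /β/ (voiced bilabial fricative), /dz/ (voiced alveolar affricate), /dʒ/ (voiced postalveolar affricate), among others, satisfy every feature; every other segment in the inventory fails at least one.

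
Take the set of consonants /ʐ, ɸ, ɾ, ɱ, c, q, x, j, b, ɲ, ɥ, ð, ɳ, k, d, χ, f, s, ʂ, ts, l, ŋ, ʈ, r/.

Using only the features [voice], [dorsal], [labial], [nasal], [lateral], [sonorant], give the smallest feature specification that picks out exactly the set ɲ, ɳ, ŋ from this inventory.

[+nasal, -labial]

Every target segment is [+nasal], [-labial]; each remaining inventory member fails at least one of these. Each conjunct is needed — [-labial] alone would also admit /ʐ, ɾ, c, q, …/; [+nasal] alone would also admit /ɱ/ — and no other single listed feature has exactly this extension, so two is the minimum.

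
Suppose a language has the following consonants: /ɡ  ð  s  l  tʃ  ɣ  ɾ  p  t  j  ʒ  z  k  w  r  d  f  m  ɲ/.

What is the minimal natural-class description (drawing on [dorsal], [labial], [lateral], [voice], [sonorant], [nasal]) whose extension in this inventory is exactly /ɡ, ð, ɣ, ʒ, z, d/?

[−sonorant, +voice]

Every target segment is [−sonorant], [+voice]; each remaining inventory member fails at least one of these. Each conjunct is needed — [+voice] alone would also admit /l, ɾ, j, w, …/; [−sonorant] alone would also admit /s, tʃ, p, t, …/ — and no other single listed feature has exactly this extension, so two is the minimum.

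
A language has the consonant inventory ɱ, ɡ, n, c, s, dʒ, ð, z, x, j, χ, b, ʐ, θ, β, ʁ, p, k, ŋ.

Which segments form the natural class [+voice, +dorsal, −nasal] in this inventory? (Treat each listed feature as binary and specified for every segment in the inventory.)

First, the [+voice] segments are /ɱ, ɡ, n, dʒ, ð, z, j, b, ʐ, β, ʁ, ŋ/.
Within that set, [+dorsal] gives /ɡ, j, ʁ, ŋ/.
Then [−nasal] leaves /ɡ, j, ʁ/.

ɡ, j, ʁ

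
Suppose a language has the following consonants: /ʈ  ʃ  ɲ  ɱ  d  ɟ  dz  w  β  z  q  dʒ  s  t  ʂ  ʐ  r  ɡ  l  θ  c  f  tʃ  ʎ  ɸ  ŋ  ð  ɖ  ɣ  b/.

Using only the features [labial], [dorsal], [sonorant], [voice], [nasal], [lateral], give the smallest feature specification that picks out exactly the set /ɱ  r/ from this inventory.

Every target segment is [+sonorant], [−lateral], [−dorsal]; each remaining inventory member fails at least one of these. Each conjunct is needed — [−lateral, −dorsal] alone would also admit /ʈ, ʃ, d, dz, …/; [+sonorant, −dorsal] alone would also admit /l/; [+sonorant, −lateral] alone would also admit /ɲ, w, ŋ/ — and no other combination of two listed features has exactly this extension, so three is the minimum.

[+sonorant, −lateral, −dorsal]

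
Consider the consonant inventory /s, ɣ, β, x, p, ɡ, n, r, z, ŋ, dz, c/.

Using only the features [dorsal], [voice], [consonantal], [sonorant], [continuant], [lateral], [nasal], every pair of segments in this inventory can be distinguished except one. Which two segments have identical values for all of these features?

On the given features, /β/ and /z/ have an identical profile: [-dorsal], [+voice], [+consonantal], [-sonorant], [+continuant], [-lateral], [-nasal]. No other two segments in the inventory coincide on all 7 features. (They do differ in [strident], [labial] and [coronal], which are not among the given features.)

β, z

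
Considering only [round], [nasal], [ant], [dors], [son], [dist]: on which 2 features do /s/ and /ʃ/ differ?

[anterior], [distributed]

The two segments share [-round], [-nasal], [-dorsal], [-sonorant]. The only features from the list on which they differ: /s/ is [+anterior] while /ʃ/ is [-anterior]; /s/ is [-distributed] while /ʃ/ is [+distributed].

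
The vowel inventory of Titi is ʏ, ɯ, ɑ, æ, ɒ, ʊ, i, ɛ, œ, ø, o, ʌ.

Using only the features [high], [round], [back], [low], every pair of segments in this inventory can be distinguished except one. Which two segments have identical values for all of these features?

œ, ø

Both /œ/ and /ø/ are [−high], [+round], [−back], [−low]. Since the list omits [tense] — which does distinguish the mid front rounded lax vowel from the mid front rounded tense vowel — this pair collapses; all other pairs remain distinct.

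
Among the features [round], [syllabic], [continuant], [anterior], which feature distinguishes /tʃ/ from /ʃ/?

[continuant]

The two segments share [-round], [-syllabic], [-anterior]. The only feature from the list on which they differ: /tʃ/ is [-continuant] while /ʃ/ is [+continuant].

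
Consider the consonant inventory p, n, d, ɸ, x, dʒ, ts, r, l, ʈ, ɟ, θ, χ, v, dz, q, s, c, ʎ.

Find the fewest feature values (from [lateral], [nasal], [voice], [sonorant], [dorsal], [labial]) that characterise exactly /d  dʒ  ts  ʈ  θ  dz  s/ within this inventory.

[−sonorant, −labial, −dorsal]

The class [−sonorant], [−labial], [−dorsal] has exactly /d, dʒ, ts, ʈ, θ, dz, s/ as its extension in this inventory. No smaller conjunction from the listed features achieves this: [−labial, −dorsal] alone would also admit /n, r, l/; [−sonorant, −dorsal] alone would also admit /p, ɸ, v/; [−sonorant, −labial] alone would also admit /x, ɟ, χ, q, …/; and checking the remaining two-feature bundles turns up none with this extension.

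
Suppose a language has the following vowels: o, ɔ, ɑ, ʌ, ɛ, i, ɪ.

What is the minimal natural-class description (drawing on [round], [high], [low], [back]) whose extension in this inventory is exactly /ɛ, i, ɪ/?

Every target segment is [−back] and no other inventory member is, so one feature is enough.

[−back]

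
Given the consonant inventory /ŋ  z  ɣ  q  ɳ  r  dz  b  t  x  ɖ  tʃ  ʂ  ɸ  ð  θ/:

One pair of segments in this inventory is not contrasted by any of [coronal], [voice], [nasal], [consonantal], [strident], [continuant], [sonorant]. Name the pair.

On the given features, /x/ and /ɸ/ have an identical profile: [−coronal], [−voice], [−nasal], [+consonantal], [−strident], [+continuant], [−sonorant]. No other two segments in the inventory coincide on all 7 features. (They do differ in [labial] and [dorsal], which are not among the given features.)

x, ɸ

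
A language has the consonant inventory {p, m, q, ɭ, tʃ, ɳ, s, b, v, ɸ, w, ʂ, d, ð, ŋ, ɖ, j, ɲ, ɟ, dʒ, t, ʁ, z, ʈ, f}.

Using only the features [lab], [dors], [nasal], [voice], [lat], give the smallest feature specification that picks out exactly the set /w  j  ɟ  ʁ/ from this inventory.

[+voice, −nasal, +dors]

Every target segment is [+voice], [−nasal], [+dorsal]; each remaining inventory member fails at least one of these. Each conjunct is needed — [−nasal, +dorsal] alone would also admit /q/; [+voice, +dorsal] alone would also admit /ŋ, ɲ/; [+voice, −nasal] alone would also admit /ɭ, b, v, d, …/ — and no other combination of two listed features has exactly this extension, so three is the minimum.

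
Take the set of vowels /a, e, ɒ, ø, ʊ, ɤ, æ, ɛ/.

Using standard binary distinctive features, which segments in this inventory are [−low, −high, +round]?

ø

Among the inventory, the [−low] segments are /e, ø, ʊ, ɤ, ɛ/.
Intersecting with [−high] gives /e, ø, ɤ, ɛ/.
Of those, [+round] leaves /ø/.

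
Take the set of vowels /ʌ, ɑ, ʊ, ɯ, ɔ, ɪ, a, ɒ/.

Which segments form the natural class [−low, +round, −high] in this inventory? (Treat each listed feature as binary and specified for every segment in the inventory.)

Checking each segment against [−low], [+round], [−high]: /ɔ/ (mid back rounded lax vowel) satisfies every feature; every other segment in the inventory fails at least one.

ɔ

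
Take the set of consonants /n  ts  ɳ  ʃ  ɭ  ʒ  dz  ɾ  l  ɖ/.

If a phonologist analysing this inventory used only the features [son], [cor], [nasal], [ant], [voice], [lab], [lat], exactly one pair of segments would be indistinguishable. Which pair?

On the given features, /ʒ/ and /ɖ/ have an identical profile: [-sonorant], [+coronal], [-nasal], [-anterior], [+voice], [-labial], [-lateral]. No other two segments in the inventory coincide on all 7 features. (They do differ in [continuant], [strident] and [distributed], which are not among the given features.)

ʒ, ɖ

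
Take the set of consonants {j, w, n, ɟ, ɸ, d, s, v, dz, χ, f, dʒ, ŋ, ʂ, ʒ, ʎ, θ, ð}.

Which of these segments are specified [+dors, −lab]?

Checking each segment against [+dorsal], [−labial]: /j/ (palatal glide), /ɟ/ (voiced palatal stop), /χ/ (voiceless uvular fricative), /ŋ/ (velar nasal), /ʎ/ (palatal lateral approximant) satisfy every feature; every other segment in the inventory fails at least one.

j, ɟ, χ, ŋ, ʎ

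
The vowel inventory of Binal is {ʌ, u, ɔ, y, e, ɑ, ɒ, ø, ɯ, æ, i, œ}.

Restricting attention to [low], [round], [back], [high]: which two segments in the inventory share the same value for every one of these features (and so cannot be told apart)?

œ, ø

Both /œ/ and /ø/ are [-low], [+round], [-back], [-high]. Since the list omits [tense] — which does distinguish the mid front rounded lax vowel from the mid front rounded tense vowel — this pair collapses; all other pairs remain distinct.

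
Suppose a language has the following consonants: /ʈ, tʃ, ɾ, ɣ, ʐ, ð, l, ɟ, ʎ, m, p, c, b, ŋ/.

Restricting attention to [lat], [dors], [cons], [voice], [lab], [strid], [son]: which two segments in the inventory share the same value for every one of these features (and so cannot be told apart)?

On the given features, /ɣ/ and /ɟ/ have an identical profile: [−lateral], [+dorsal], [+consonantal], [+voice], [−labial], [−strident], [−sonorant]. No other two segments in the inventory coincide on all 7 features. (They do differ in [continuant] and [back], which are not among the given features.)

ɣ, ɟ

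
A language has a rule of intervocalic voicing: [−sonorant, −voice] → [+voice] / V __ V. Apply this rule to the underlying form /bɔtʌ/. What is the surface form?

[bɔdʌ]

/t/ satisfies [−sonorant, −voice] and sits in V __ V. The [+voice] counterpart of the voiceless alveolar stop is /d/. Other segments in /bɔtʌ/ either fail the structural description or are not in the environment, so the surface form is [bɔdʌ].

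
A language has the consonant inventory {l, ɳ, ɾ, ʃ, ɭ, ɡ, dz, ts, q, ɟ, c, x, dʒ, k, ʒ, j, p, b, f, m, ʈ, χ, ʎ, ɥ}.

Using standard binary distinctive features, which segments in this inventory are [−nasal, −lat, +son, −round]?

ɾ, j

Checking each segment against [−nasal], [−lateral], [+sonorant], [−round]: /ɾ/ (alveolar tap), /j/ (palatal glide) satisfy every feature; every other segment in the inventory fails at least one.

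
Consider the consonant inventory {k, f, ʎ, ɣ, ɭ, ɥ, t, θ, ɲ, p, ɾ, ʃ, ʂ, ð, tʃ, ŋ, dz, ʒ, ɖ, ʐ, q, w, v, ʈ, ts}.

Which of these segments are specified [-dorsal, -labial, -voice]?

Eliminate segments failing any feature: /k, ʎ, ɣ, ɥ, ɲ, ŋ, q, w/ are [+dorsal]; /f, p, v/ are [+labial]; /ɭ, ɾ, ð, dz, ʒ, ɖ, ʐ/ are [+voice]. The remaining /t, θ, ʃ, ʂ, tʃ, ʈ, ts/ satisfy [-dorsal], [-labial], [-voice].

t, θ, ʃ, ʂ, tʃ, ʈ, ts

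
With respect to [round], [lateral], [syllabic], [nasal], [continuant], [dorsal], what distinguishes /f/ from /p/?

[continuant]

/f/ (voiceless labiodental fricative) and /p/ (voiceless bilabial stop) agree on [−round], [−lateral], [−syllabic], [−nasal], [−dorsal]. They differ on [continuant] (/f/ [+], /p/ [−]).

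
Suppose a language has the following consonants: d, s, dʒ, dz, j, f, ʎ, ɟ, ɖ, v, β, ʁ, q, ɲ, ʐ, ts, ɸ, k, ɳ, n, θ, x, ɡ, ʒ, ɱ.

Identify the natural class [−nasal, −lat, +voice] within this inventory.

d, dʒ, dz, j, ɟ, ɖ, v, β, ʁ, ʐ, ɡ, ʒ

Eliminate segments failing any feature: /s, f, q, ts, ɸ, k, θ, x/ are [−voice]; /ʎ/ is [+lateral]; /ɲ, ɳ, n, ɱ/ are [+nasal]. The remaining /d, dʒ, dz, j, ɟ, ɖ, v, β, ʁ, ʐ, ɡ, ʒ/ satisfy [−nasal], [−lateral], [+voice].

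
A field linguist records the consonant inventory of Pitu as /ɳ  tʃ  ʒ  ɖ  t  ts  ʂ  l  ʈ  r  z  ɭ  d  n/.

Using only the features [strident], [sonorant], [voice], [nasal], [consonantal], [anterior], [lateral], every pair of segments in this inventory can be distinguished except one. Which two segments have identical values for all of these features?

/ʂ/ (voiceless retroflex fricative) and /tʃ/ (voiceless postalveolar affricate) are both [+strident], [-sonorant], [-voice], [-nasal], [+consonantal], [-anterior], [-lateral], so none of the listed features separates them. (They do differ in [continuant] and [distributed], which are not among the given features.) Every other pair in the inventory differs on at least one listed feature.

ʂ, tʃ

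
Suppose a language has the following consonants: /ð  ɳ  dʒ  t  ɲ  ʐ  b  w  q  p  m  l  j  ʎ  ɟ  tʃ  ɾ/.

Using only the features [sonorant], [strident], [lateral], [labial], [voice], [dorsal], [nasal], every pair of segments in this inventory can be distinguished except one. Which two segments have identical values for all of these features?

ʐ, dʒ

Both /ʐ/ and /dʒ/ are [−sonorant], [+strident], [−lateral], [−labial], [+voice], [−dorsal], [−nasal]. Since the list omits [continuant] and [distributed] — which do distinguish the voiced retroflex fricative from the voiced postalveolar affricate — this pair collapses; all other pairs remain distinct.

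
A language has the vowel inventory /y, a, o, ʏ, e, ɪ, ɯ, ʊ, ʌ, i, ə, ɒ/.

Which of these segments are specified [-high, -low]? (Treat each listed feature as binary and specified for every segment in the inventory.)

Among the inventory, the [-high] segments are /a, o, e, ʌ, ə, ɒ/.
Then [-low] leaves /o, e, ʌ, ə/.

o, e, ʌ, ə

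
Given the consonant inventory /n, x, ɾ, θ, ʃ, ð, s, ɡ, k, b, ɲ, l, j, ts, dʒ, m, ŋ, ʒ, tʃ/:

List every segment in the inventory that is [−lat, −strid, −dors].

Checking each segment against [−lateral], [−strident], [−dorsal]: /n/ (alveolar nasal), /ɾ/ (alveolar tap), /θ/ (voiceless dental fricative), /ð/ (voiced dental fricative), /b/ (voiced bilabial stop), /m/ (bilabial nasal) satisfy every feature; every other segment in the inventory fails at least one.

n, ɾ, θ, ð, b, m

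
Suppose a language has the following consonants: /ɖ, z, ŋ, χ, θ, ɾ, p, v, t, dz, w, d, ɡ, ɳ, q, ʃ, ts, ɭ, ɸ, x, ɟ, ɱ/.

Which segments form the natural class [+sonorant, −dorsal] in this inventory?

ɾ, ɳ, ɭ, ɱ

Eliminate segments failing any feature: /ɖ, z, χ, θ, p, v, t, dz, d, ɡ, q, ʃ, ts, ɸ, x, ɟ/ are [−sonorant]; /ŋ, w/ are [+dorsal]. The remaining /ɾ, ɳ, ɭ, ɱ/ satisfy [+sonorant], [−dorsal].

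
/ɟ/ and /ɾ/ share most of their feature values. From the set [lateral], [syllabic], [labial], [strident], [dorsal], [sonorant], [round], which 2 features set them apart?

[sonorant], [dorsal]

/ɟ/ is the voiced palatal stop and /ɾ/ is the alveolar tap. Both are [−lateral], [−syllabic], [−labial], [−strident], [−round]. /ɟ/ is [−sonorant] while /ɾ/ is [+sonorant]; /ɟ/ is [+dorsal] while /ɾ/ is [−dorsal], so the distinguishing features are [sonorant], [dorsal].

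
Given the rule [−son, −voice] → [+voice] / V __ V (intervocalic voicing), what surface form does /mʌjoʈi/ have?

[mʌjoɖi]

/ʈ/ satisfies [−son, −voice] and sits in V __ V. The [+voice] counterpart of the voiceless retroflex stop is /ɖ/. Other segments in /mʌjoʈi/ either fail the structural description or are not in the environment, so the surface form is [mʌjoɖi].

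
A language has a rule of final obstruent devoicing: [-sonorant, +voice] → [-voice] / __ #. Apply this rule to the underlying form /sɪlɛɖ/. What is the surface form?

[sɪlɛʈ]

The only segment in the rule's environment that also matches [-sonorant, +voice] is /ɖ/. Applying [-voice] turns the voiced retroflex stop into /ʈ/ (voiceless retroflex stop), giving [sɪlɛʈ].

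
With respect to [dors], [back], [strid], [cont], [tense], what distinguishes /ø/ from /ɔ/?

[back], [tense]

/ø/ is the mid front rounded tense vowel and /ɔ/ is the mid back rounded lax vowel. Both are [+dorsal], [−strident], [+continuant]. /ø/ is [−back] while /ɔ/ is [+back]; /ø/ is [+tense] while /ɔ/ is [−tense], so the distinguishing features are [back], [tense].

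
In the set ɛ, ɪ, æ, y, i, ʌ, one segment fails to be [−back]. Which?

/i, y, æ, ɛ, ɪ/ are all [−back]; /ʌ/ (mid back unrounded lax vowel) is [+back].

ʌ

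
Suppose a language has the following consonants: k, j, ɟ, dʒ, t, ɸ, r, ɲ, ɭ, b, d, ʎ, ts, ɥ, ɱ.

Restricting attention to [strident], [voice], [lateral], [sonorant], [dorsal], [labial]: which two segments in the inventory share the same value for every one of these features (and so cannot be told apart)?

On the given features, /ɲ/ and /j/ have an identical profile: [−strident], [+voice], [−lateral], [+sonorant], [+dorsal], [−labial]. No other two segments in the inventory coincide on all 6 features. (They do differ in [nasal] and [continuant], which are not among the given features.)

ɲ, j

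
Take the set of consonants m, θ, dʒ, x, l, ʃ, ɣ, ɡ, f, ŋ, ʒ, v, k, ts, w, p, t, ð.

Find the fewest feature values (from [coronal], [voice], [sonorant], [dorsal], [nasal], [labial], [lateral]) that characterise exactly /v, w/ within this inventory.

Every target segment is [+voice], [−nasal], [+labial]; each remaining inventory member fails at least one of these. Each conjunct is needed — [−nasal, +labial] alone would also admit /f, p/; [+voice, +labial] alone would also admit /m/; [+voice, −nasal] alone would also admit /dʒ, l, ɣ, ɡ, …/ — and no other combination of two listed features has exactly this extension, so three is the minimum.

[+voice, −nasal, +labial]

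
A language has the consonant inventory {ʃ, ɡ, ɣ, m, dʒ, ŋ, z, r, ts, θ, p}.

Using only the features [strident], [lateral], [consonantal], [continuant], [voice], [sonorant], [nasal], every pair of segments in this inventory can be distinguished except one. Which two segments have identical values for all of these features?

Both /m/ and /ŋ/ are [−strident], [−lateral], [+consonantal], [−continuant], [+voice], [+sonorant], [+nasal]. Since the list omits [labial] and [dorsal] — which do distinguish the bilabial nasal from the velar nasal — this pair collapses; all other pairs remain distinct.

m, ŋ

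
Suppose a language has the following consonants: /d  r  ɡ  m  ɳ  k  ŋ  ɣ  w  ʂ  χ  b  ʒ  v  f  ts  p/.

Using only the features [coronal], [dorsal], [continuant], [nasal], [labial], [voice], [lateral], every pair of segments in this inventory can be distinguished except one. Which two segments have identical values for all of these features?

On the given features, /ʒ/ and /r/ have an identical profile: [+coronal], [−dorsal], [+continuant], [−nasal], [−labial], [+voice], [−lateral]. No other two segments in the inventory coincide on all 7 features. (They do differ in [sonorant], [strident] and [anterior], which are not among the given features.)

ʒ, r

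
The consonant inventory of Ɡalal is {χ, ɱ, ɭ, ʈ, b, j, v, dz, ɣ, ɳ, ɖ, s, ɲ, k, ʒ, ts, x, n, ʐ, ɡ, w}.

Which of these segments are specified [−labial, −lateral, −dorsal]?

Checking each segment against [−labial], [−lateral], [−dorsal]: /ʈ/ (voiceless retroflex stop), /dz/ (voiced alveolar affricate), /ɳ/ (retroflex nasal), /ɖ/ (voiced retroflex stop), /s/ (voiceless alveolar fricative), /ʒ/ (voiced postalveolar fricative), among others, satisfy every feature; every other segment in the inventory fails at least one.

ʈ, dz, ɳ, ɖ, s, ʒ, ts, n, ʐ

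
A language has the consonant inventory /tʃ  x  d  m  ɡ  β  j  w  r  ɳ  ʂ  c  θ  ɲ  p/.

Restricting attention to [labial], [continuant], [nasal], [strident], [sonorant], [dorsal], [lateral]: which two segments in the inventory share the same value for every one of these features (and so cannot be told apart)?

On the given features, /ɡ/ and /c/ have an identical profile: [−labial], [−continuant], [−nasal], [−strident], [−sonorant], [+dorsal], [−lateral]. No other two segments in the inventory coincide on all 7 features. (They do differ in [voice] and [back], which are not among the given features.)

ɡ, c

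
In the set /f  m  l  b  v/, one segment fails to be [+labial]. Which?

Every segment except /l/ is [+labial]. /l/ (alveolar lateral approximant) is [−labial], so it is the exception.

l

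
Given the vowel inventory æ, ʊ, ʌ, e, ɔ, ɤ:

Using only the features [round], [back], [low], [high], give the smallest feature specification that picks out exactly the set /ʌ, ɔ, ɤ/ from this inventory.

[-high, +back]

/ʌ, ɔ, ɤ/ are all [-high], [+back], and no other segment in the inventory matches both values. Dropping any one of them over-generates: [+back] alone would also admit /ʊ/; [-high] alone would also admit /æ, e/. No other single listed feature picks out exactly this set either, so fewer than two features will not do.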